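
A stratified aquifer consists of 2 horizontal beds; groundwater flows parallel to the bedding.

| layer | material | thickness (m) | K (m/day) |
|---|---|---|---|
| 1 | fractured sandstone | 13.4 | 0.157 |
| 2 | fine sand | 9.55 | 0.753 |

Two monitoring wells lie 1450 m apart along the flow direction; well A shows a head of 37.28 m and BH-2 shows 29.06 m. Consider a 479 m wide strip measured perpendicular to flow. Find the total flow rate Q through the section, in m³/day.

25.2

Flow is parallel to layering, so each bed carries its own Darcy discharge and the transmissivities add.
Σ(K_i·b_i) = 0.157×13.4 + 0.753×9.55 = 9.295 m²/day.
Hydraulic gradient i = (37.28 − 29.06) / 1450 = 8.22 / 1450 = 0.005669.
Q = Σ(K_i·b_i) · W · i = 9.295 × 479 × 0.005669 = 25.24 m³/day.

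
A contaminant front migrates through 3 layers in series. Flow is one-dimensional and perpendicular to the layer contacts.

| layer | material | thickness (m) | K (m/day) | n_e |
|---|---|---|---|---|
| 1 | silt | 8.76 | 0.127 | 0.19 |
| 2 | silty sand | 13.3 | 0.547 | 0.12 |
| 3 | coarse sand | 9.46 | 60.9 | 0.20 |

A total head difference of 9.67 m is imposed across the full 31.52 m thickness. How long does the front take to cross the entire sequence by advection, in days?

49.8

With flow normal to the layers, continuity requires the same specific discharge q through every layer.
Σ(b_i/K_i) = 8.76/0.127 + 13.3/0.547 + 9.46/60.9 = 93.45 d.
q = Δh / Σ(b_i/K_i) = 9.67 / 93.45 = 0.1035 m/day.
In each layer the seepage velocity is v_i = q/n_i, so the layer transit time is t_i = b_i·n_i / q:
  layer 1 (silt): t_1 = 8.76 × 0.19 / 0.1035 = 16.08 d
  layer 2 (silty sand): t_2 = 13.3 × 0.12 / 0.1035 = 15.42 d
  layer 3 (coarse sand): t_3 = 9.46 × 0.20 / 0.1035 = 18.28 d
Total t = Σ t_i = 49.79 days.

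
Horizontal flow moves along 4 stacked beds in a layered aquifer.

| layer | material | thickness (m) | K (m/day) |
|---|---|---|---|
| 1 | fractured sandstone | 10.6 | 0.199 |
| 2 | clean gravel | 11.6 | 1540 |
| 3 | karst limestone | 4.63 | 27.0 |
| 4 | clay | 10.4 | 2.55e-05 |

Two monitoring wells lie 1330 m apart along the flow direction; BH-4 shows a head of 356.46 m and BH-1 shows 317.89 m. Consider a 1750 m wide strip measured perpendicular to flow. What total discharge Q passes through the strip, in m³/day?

913000

Flow is parallel to layering, so each bed carries its own Darcy discharge and the transmissivities add.
Σ(K_i·b_i) = 0.199×10.6 + 1540×11.6 + 27.0×4.63 + 2.55e-05×10.4 = 17991 m²/day.
Hydraulic gradient i = (356.46 − 317.89) / 1330 = 38.57 / 1330 = 0.02900.
Q = Σ(K_i·b_i) · W · i = 17991 × 1750 × 0.02900 = 9.130e+05 m³/day.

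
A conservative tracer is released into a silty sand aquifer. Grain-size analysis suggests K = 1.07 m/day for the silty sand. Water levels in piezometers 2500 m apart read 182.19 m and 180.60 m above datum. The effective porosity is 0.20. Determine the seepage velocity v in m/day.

Hydraulic gradient i = (182.19 − 180.60) / 2500 = 1.59 / 2500 = 0.0006360.
Darcy flux q = K · i = 1.070 × 0.0006360 = 0.0006805 m/day.
Seepage velocity v = q / n_e = 0.0006805 / 0.20 = 0.003403 m/day.

0.00340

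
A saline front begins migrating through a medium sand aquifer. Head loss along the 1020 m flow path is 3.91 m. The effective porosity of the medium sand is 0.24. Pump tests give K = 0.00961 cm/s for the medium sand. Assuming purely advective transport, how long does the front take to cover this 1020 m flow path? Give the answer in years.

Convert K: 0.00961 cm/s × 864 = 8.303 m/day.
Hydraulic gradient i = Δh / L = 3.91 / 1020 = 0.003833.
Darcy flux q = K · i = 8.303 × 0.003833 = 0.03183 m/day.
Seepage velocity v = q / n_e = 0.03183 / 0.24 = 0.1326 m/day.
Travel time t = L / v = 1020 / 0.1326 = 7691 days = 21.06 years.

21.1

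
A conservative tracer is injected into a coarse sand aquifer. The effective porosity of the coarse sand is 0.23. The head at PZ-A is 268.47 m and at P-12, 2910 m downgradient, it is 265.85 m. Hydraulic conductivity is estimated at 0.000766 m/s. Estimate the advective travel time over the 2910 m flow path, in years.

Convert K: 0.000766 m/s × 86400 = 66.18 m/day.
Hydraulic gradient i = (268.47 − 265.85) / 2910 = 2.62 / 2910 = 0.0009003.
Darcy flux q = K · i = 66.18 × 0.0009003 = 0.05959 m/day.
Seepage velocity v = q / n_e = 0.05959 / 0.23 = 0.2591 m/day.
Travel time t = L / v = 2910 / 0.2591 = 11232 days = 30.75 years.

30.8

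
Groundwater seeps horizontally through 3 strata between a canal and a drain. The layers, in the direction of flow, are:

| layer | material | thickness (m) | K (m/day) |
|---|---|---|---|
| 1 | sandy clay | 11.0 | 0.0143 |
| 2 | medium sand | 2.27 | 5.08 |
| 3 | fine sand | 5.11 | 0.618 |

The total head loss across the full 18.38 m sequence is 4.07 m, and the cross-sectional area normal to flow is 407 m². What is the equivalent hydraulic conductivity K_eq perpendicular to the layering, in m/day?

0.0236

Flow is perpendicular to layering, so the layers act in series and the equivalent K is the thickness-weighted harmonic mean.
Total thickness L = 11.0 + 2.27 + 5.11 = 18.38 m.
Σ(b_i/K_i) = 11.0/0.0143 + 2.27/5.08 + 5.11/0.618 = 777.9 d.
K_eq = L / Σ(b_i/K_i) = 18.38 / 777.9 = 0.02363 m/day.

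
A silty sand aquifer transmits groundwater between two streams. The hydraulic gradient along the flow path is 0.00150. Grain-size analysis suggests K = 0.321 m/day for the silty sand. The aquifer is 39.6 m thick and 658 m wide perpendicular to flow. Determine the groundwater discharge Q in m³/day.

Cross-sectional area A = 658 × 39.6 = 26057 m².
Hydraulic gradient i = 0.00150.
Darcy's law: Q = K · A · i = 0.3210 × 26057 × 0.001500 = 12.55 m³/day.

12.5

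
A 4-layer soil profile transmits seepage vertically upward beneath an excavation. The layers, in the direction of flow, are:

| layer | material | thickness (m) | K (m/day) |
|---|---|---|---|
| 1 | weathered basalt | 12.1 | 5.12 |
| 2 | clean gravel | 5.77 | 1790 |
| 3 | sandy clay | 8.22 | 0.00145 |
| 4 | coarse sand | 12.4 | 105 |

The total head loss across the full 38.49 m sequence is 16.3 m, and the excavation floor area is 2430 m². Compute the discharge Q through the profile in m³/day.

Flow is perpendicular to layering, so the layers act in series and the equivalent K is the thickness-weighted harmonic mean.
Total thickness L = 12.1 + 5.77 + 8.22 + 12.4 = 38.49 m.
Σ(b_i/K_i) = 12.1/5.12 + 5.77/1790 + 8.22/0.00145 + 12.4/105 = 5671 d.
K_eq = L / Σ(b_i/K_i) = 38.49 / 5671 = 0.006787 m/day.
Q = K_eq · A · (Δh/L) = 0.006787 × 2430 × (16.3/38.49) = 6.984 m³/day.

6.98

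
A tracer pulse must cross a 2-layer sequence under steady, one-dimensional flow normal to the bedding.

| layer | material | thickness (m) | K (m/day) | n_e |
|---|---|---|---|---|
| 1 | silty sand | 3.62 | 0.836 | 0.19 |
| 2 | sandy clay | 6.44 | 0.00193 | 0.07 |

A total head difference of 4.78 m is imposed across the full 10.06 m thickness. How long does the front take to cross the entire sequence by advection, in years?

2.18

With flow normal to the layers, continuity requires the same specific discharge q through every layer.
Σ(b_i/K_i) = 3.62/0.836 + 6.44/0.00193 = 3341 d.
q = Δh / Σ(b_i/K_i) = 4.78 / 3341 = 0.001431 m/day.
In each layer the seepage velocity is v_i = q/n_i, so the layer transit time is t_i = b_i·n_i / q:
  layer 1 (silty sand): t_1 = 3.62 × 0.19 / 0.001431 = 480.8 d
  layer 2 (sandy clay): t_2 = 6.44 × 0.07 / 0.001431 = 315.1 d
Total t = Σ t_i = 795.9 days = 2.179 years.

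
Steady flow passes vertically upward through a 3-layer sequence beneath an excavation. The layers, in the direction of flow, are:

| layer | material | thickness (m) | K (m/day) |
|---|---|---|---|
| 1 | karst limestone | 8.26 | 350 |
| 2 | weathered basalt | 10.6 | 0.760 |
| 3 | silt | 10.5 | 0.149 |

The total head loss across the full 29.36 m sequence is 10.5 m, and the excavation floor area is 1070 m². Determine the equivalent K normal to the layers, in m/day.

Flow is perpendicular to layering, so the layers act in series and the equivalent K is the thickness-weighted harmonic mean.
Total thickness L = 8.26 + 10.6 + 10.5 = 29.36 m.
Σ(b_i/K_i) = 8.26/350 + 10.6/0.760 + 10.5/0.149 = 84.44 d.
K_eq = L / Σ(b_i/K_i) = 29.36 / 84.44 = 0.3477 m/day.

0.348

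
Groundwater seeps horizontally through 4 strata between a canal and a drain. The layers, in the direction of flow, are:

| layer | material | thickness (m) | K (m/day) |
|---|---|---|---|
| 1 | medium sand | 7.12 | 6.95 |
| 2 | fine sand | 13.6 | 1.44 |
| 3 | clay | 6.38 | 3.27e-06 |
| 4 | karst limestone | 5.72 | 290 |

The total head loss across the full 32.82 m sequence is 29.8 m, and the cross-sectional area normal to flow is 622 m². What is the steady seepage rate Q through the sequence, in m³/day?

0.00950

Flow is perpendicular to layering, so the layers act in series and the equivalent K is the thickness-weighted harmonic mean.
Total thickness L = 7.12 + 13.6 + 6.38 + 5.72 = 32.82 m.
Σ(b_i/K_i) = 7.12/6.95 + 13.6/1.44 + 6.38/3.27e-06 + 5.72/290 = 1.951e+06 d.
K_eq = L / Σ(b_i/K_i) = 32.82 / 1.951e+06 = 1.682e-05 m/day.
Q = K_eq · A · (Δh/L) = 1.682e-05 × 622 × (29.8/32.82) = 0.009500 m³/day.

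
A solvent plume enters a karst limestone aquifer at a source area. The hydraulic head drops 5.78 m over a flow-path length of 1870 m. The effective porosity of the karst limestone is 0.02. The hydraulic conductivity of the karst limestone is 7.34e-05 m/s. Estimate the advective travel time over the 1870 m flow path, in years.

5.22

Convert K: 7.34e-05 m/s × 86400 = 6.342 m/day.
Hydraulic gradient i = Δh / L = 5.78 / 1870 = 0.003091.
Darcy flux q = K · i = 6.342 × 0.003091 = 0.01960 m/day.
Seepage velocity v = q / n_e = 0.01960 / 0.02 = 0.9801 m/day.
Travel time t = L / v = 1870 / 0.9801 = 1908 days = 5.224 years.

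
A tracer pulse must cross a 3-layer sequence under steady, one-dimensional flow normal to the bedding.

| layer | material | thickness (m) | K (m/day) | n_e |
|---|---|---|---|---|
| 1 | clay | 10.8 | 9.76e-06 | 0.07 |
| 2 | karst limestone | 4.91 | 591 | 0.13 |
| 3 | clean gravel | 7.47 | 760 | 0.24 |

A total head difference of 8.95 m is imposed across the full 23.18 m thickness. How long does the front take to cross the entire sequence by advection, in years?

With flow normal to the layers, continuity requires the same specific discharge q through every layer.
Σ(b_i/K_i) = 10.8/9.76e-06 + 4.91/591 + 7.47/760 = 1.107e+06 d.
q = Δh / Σ(b_i/K_i) = 8.95 / 1.107e+06 = 8.088e-06 m/day.
In each layer the seepage velocity is v_i = q/n_i, so the layer transit time is t_i = b_i·n_i / q:
  layer 1 (clay): t_1 = 10.8 × 0.07 / 8.088e-06 = 93470 d
  layer 2 (karst limestone): t_2 = 4.91 × 0.13 / 8.088e-06 = 78918 d
  layer 3 (clean gravel): t_3 = 7.47 × 0.24 / 8.088e-06 = 2.217e+05 d
Total t = Σ t_i = 3.940e+05 days = 1079 years.

1080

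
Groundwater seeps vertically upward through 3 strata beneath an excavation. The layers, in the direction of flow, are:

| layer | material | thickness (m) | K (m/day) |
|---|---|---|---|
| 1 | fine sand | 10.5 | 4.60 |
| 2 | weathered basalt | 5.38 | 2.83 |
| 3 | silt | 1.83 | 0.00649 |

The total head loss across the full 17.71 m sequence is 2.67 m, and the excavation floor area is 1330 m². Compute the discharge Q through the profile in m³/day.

Flow is perpendicular to layering, so the layers act in series and the equivalent K is the thickness-weighted harmonic mean.
Total thickness L = 10.5 + 5.38 + 1.83 = 17.71 m.
Σ(b_i/K_i) = 10.5/4.60 + 5.38/2.83 + 1.83/0.00649 = 286.2 d.
K_eq = L / Σ(b_i/K_i) = 17.71 / 286.2 = 0.06189 m/day.
Q = K_eq · A · (Δh/L) = 0.06189 × 1330 × (2.67/17.71) = 12.41 m³/day.

12.4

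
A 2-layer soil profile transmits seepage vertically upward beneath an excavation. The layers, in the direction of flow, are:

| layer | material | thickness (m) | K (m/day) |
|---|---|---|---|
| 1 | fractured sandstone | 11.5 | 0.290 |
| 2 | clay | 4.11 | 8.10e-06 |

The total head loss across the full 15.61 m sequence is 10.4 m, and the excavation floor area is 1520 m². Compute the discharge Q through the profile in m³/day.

0.0312

Flow is perpendicular to layering, so the layers act in series and the equivalent K is the thickness-weighted harmonic mean.
Total thickness L = 11.5 + 4.11 = 15.61 m.
Σ(b_i/K_i) = 11.5/0.290 + 4.11/8.10e-06 = 5.074e+05 d.
K_eq = L / Σ(b_i/K_i) = 15.61 / 5.074e+05 = 3.076e-05 m/day.
Q = K_eq · A · (Δh/L) = 3.076e-05 × 1520 × (10.4/15.61) = 0.03115 m³/day.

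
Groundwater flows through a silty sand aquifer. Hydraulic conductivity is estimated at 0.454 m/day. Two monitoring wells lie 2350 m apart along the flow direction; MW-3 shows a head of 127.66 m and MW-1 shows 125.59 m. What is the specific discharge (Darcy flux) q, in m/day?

Hydraulic gradient i = (127.66 − 125.59) / 2350 = 2.07 / 2350 = 0.0008809.
Specific discharge q = K · i = 0.4540 × 0.0008809 = 0.0003999 m/day.

0.000400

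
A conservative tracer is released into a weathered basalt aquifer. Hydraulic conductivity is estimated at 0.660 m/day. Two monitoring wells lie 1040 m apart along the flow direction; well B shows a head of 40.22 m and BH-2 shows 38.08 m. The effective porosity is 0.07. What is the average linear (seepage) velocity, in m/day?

Hydraulic gradient i = (40.22 − 38.08) / 1040 = 2.14 / 1040 = 0.002058.
Darcy flux q = K · i = 0.6600 × 0.002058 = 0.001358 m/day.
Seepage velocity v = q / n_e = 0.001358 / 0.07 = 0.01940 m/day.

0.0194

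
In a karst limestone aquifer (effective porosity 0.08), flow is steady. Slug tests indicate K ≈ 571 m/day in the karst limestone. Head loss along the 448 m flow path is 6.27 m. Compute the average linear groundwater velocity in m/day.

Hydraulic gradient i = Δh / L = 6.27 / 448 = 0.01400.
Darcy flux q = K · i = 571.0 × 0.01400 = 7.991 m/day.
Seepage velocity v = q / n_e = 7.991 / 0.08 = 99.89 m/day.

99.9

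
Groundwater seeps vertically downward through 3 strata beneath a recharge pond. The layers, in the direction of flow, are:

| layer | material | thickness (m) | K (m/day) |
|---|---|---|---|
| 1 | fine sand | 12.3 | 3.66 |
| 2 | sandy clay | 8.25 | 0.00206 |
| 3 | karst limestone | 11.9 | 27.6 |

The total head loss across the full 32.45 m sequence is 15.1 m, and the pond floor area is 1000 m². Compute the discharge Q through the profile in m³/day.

Flow is perpendicular to layering, so the layers act in series and the equivalent K is the thickness-weighted harmonic mean.
Total thickness L = 12.3 + 8.25 + 11.9 = 32.45 m.
Σ(b_i/K_i) = 12.3/3.66 + 8.25/0.00206 + 11.9/27.6 = 4009 d.
K_eq = L / Σ(b_i/K_i) = 32.45 / 4009 = 0.008095 m/day.
Q = K_eq · A · (Δh/L) = 0.008095 × 1000 × (15.1/32.45) = 3.767 m³/day.

3.77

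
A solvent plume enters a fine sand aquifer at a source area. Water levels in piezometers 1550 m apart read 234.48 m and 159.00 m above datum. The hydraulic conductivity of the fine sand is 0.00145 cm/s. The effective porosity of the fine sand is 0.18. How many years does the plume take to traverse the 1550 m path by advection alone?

Convert K: 0.00145 cm/s × 864 = 1.253 m/day.
Hydraulic gradient i = (234.48 − 159.00) / 1550 = 75.48 / 1550 = 0.04870.
Darcy flux q = K · i = 1.253 × 0.04870 = 0.06101 m/day.
Seepage velocity v = q / n_e = 0.06101 / 0.18 = 0.3389 m/day.
Travel time t = L / v = 1550 / 0.3389 = 4573 days = 12.52 years.

12.5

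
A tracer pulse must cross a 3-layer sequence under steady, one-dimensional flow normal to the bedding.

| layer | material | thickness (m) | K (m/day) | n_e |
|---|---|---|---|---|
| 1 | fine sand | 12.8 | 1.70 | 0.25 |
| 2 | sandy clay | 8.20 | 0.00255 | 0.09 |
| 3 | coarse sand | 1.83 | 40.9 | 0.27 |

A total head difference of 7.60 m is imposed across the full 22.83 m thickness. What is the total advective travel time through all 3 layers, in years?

5.15

With flow normal to the layers, continuity requires the same specific discharge q through every layer.
Σ(b_i/K_i) = 12.8/1.70 + 8.20/0.00255 + 1.83/40.9 = 3223 d.
q = Δh / Σ(b_i/K_i) = 7.60 / 3223 = 0.002358 m/day.
In each layer the seepage velocity is v_i = q/n_i, so the layer transit time is t_i = b_i·n_i / q:
  layer 1 (fine sand): t_1 = 12.8 × 0.25 / 0.002358 = 1357 d
  layer 2 (sandy clay): t_2 = 8.20 × 0.09 / 0.002358 = 313.0 d
  layer 3 (coarse sand): t_3 = 1.83 × 0.27 / 0.002358 = 209.6 d
Total t = Σ t_i = 1880 days = 5.146 years.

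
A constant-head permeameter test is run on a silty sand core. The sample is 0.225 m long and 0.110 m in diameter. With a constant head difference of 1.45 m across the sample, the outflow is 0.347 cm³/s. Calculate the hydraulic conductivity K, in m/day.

Cross-sectional area A = π·(d/2)² = π × (0.110/2)² = 0.009503 m².
Convert discharge: 0.347 cm³/s = 3.470e-07 m³/s.
Darcy's law rearranged: K = Q·L / (A·Δh) = 3.470e-07 × 0.225 / (0.009503 × 1.45) = 5.666e-06 m/s = 0.4895 m/day.

0.490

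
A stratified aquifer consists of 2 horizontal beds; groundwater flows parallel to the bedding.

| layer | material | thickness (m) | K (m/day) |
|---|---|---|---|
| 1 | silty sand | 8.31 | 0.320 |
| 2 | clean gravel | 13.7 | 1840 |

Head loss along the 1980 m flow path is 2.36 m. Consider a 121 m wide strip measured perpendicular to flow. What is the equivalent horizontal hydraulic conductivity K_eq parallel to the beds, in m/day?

Flow is parallel to layering, so each bed carries its own Darcy discharge and the transmissivities add.
Σ(K_i·b_i) = 0.320×8.31 + 1840×13.7 = 25211 m²/day.
Total thickness b = 22.01 m, so K_eq = Σ(K_i·b_i)/b = 1145 m/day.

1150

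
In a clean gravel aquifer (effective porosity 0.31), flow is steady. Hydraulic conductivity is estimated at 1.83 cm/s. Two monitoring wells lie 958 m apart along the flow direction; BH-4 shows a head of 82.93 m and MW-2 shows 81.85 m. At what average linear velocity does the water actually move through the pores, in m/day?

Convert K: 1.83 cm/s × 864 = 1581 m/day.
Hydraulic gradient i = (82.93 − 81.85) / 958 = 1.08 / 958 = 0.001127.
Darcy flux q = K · i = 1581 × 0.001127 = 1.782 m/day.
Seepage velocity v = q / n_e = 1.782 / 0.31 = 5.750 m/day.

5.75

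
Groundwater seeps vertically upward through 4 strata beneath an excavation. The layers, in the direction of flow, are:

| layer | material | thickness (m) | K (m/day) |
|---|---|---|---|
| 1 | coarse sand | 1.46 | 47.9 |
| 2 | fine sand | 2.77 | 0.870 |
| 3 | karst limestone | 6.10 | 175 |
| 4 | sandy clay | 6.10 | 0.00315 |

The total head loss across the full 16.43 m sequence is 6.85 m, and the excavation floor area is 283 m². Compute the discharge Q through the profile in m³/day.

Flow is perpendicular to layering, so the layers act in series and the equivalent K is the thickness-weighted harmonic mean.
Total thickness L = 1.46 + 2.77 + 6.10 + 6.10 = 16.43 m.
Σ(b_i/K_i) = 1.46/47.9 + 2.77/0.870 + 6.10/175 + 6.10/0.00315 = 1940 d.
K_eq = L / Σ(b_i/K_i) = 16.43 / 1940 = 0.008470 m/day.
Q = K_eq · A · (Δh/L) = 0.008470 × 283 × (6.85/16.43) = 0.9994 m³/day.

0.999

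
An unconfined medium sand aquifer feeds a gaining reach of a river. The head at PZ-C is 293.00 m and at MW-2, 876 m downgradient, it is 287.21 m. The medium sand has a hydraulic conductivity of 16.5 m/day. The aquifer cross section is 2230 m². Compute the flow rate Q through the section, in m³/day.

243

Hydraulic gradient i = (293.00 − 287.21) / 876 = 5.79 / 876 = 0.006610.
Darcy's law: Q = K · A · i = 16.50 × 2230 × 0.006610 = 243.2 m³/day.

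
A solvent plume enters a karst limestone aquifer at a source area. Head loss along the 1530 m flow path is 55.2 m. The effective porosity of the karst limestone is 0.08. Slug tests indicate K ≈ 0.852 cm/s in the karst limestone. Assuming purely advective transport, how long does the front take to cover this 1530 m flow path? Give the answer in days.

Convert K: 0.852 cm/s × 864 = 736.1 m/day.
Hydraulic gradient i = Δh / L = 55.2 / 1530 = 0.03608.
Darcy flux q = K · i = 736.1 × 0.03608 = 26.56 m/day.
Seepage velocity v = q / n_e = 26.56 / 0.08 = 332.0 m/day.
Travel time t = L / v = 1530 / 332.0 = 4.609 days.

4.61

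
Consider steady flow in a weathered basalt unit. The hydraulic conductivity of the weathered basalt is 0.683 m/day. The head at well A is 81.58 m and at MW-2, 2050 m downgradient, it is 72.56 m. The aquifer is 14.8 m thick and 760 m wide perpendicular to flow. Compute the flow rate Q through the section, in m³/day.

33.8

Cross-sectional area A = 760 × 14.8 = 11248 m².
Hydraulic gradient i = (81.58 − 72.56) / 2050 = 9.02 / 2050 = 0.004400.
Darcy's law: Q = K · A · i = 0.6830 × 11248 × 0.004400 = 33.80 m³/day.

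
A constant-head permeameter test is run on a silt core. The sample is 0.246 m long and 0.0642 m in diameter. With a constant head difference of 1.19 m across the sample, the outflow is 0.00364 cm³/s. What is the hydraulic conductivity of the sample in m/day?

Cross-sectional area A = π·(d/2)² = π × (0.0642/2)² = 0.003237 m².
Convert discharge: 0.00364 cm³/s = 3.640e-09 m³/s.
Darcy's law rearranged: K = Q·L / (A·Δh) = 3.640e-09 × 0.246 / (0.003237 × 1.19) = 2.325e-07 m/s = 0.02008 m/day.

0.0201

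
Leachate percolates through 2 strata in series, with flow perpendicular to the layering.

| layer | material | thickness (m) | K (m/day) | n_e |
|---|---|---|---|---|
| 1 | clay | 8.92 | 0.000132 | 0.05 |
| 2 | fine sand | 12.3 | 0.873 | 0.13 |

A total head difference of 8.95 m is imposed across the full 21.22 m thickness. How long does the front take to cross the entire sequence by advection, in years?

42.3

With flow normal to the layers, continuity requires the same specific discharge q through every layer.
Σ(b_i/K_i) = 8.92/0.000132 + 12.3/0.873 = 67590 d.
q = Δh / Σ(b_i/K_i) = 8.95 / 67590 = 0.0001324 m/day.
In each layer the seepage velocity is v_i = q/n_i, so the layer transit time is t_i = b_i·n_i / q:
  layer 1 (clay): t_1 = 8.92 × 0.05 / 0.0001324 = 3368 d
  layer 2 (fine sand): t_2 = 12.3 × 0.13 / 0.0001324 = 12076 d
Total t = Σ t_i = 15444 days = 42.28 years.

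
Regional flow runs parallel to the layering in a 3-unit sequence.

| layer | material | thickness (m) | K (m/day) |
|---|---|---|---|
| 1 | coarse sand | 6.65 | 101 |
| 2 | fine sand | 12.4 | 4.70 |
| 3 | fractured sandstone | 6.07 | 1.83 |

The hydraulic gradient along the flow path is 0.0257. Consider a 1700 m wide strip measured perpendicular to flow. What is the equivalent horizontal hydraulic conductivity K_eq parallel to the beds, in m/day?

29.5

Flow is parallel to layering, so each bed carries its own Darcy discharge and the transmissivities add.
Σ(K_i·b_i) = 101×6.65 + 4.70×12.4 + 1.83×6.07 = 741.0 m²/day.
Total thickness b = 25.12 m, so K_eq = Σ(K_i·b_i)/b = 29.50 m/day.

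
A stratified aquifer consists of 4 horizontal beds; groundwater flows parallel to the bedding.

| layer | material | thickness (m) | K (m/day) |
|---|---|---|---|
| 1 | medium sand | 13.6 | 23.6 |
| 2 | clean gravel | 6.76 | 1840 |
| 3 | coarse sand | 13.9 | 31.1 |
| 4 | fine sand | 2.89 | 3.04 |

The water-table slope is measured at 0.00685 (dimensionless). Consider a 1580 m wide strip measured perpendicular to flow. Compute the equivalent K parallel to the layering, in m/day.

355

Flow is parallel to layering, so each bed carries its own Darcy discharge and the transmissivities add.
Σ(K_i·b_i) = 23.6×13.6 + 1840×6.76 + 31.1×13.9 + 3.04×2.89 = 13200 m²/day.
Total thickness b = 37.15 m, so K_eq = Σ(K_i·b_i)/b = 355.3 m/day.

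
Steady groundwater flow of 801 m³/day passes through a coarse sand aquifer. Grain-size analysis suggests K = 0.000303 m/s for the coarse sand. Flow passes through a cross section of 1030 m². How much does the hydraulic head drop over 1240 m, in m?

36.8

Convert K: 0.000303 m/s × 86400 = 26.18 m/day.
From Q = K·A·i, i = Q / (K·A) = 801 / (26.18 × 1030) = 0.02971.
Head loss Δh = i · L = 0.02971 × 1240 = 36.83 m.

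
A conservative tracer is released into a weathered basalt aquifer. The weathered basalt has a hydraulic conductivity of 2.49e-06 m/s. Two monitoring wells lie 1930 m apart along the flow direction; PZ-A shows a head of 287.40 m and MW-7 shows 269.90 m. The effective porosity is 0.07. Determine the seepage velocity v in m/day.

Convert K: 2.49e-06 m/s × 86400 = 0.2151 m/day.
Hydraulic gradient i = (287.40 − 269.90) / 1930 = 17.5 / 1930 = 0.009067.
Darcy flux q = K · i = 0.2151 × 0.009067 = 0.001951 m/day.
Seepage velocity v = q / n_e = 0.001951 / 0.07 = 0.02787 m/day.

0.0279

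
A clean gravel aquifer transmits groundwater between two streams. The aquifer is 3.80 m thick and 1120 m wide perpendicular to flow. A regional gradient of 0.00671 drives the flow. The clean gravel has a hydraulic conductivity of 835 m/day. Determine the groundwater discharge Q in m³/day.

Cross-sectional area A = 1120 × 3.80 = 4256 m².
Hydraulic gradient i = 0.00671.
Darcy's law: Q = K · A · i = 835.0 × 4256 × 0.006710 = 23846 m³/day.

23800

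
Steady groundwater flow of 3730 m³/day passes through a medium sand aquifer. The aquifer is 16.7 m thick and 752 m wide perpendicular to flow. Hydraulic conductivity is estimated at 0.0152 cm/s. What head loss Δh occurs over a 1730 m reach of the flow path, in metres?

39.1

Convert K: 0.0152 cm/s × 864 = 13.13 m/day.
Cross-sectional area A = 752 × 16.7 = 12558 m².
From Q = K·A·i, i = Q / (K·A) = 3730 / (13.13 × 12558) = 0.02262.
Head loss Δh = i · L = 0.02262 × 1730 = 39.13 m.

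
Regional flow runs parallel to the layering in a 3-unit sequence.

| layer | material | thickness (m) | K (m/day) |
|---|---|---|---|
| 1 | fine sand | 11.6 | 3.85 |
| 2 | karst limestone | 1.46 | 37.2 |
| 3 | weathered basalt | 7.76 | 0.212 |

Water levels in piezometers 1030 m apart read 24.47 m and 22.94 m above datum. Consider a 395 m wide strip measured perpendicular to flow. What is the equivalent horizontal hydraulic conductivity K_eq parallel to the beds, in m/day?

4.83

Flow is parallel to layering, so each bed carries its own Darcy discharge and the transmissivities add.
Σ(K_i·b_i) = 3.85×11.6 + 37.2×1.46 + 0.212×7.76 = 100.6 m²/day.
Total thickness b = 20.82 m, so K_eq = Σ(K_i·b_i)/b = 4.833 m/day.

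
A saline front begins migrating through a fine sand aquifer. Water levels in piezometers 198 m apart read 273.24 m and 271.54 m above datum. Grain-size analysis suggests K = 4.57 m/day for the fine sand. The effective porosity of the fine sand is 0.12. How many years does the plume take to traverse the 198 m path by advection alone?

1.66

Hydraulic gradient i = (273.24 − 271.54) / 198 = 1.7 / 198 = 0.008586.
Darcy flux q = K · i = 4.570 × 0.008586 = 0.03924 m/day.
Seepage velocity v = q / n_e = 0.03924 / 0.12 = 0.3270 m/day.
Travel time t = L / v = 198 / 0.3270 = 605.5 days = 1.658 years.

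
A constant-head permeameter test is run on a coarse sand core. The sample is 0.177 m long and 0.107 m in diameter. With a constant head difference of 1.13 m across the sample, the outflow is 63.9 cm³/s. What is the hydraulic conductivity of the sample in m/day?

96.2

Cross-sectional area A = π·(d/2)² = π × (0.107/2)² = 0.008992 m².
Convert discharge: 63.9 cm³/s = 6.390e-05 m³/s.
Darcy's law rearranged: K = Q·L / (A·Δh) = 6.390e-05 × 0.177 / (0.008992 × 1.13) = 0.001113 m/s = 96.17 m/day.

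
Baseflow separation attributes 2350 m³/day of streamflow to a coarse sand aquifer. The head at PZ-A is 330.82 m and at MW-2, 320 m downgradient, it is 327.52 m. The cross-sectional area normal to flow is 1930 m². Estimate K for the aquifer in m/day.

118

Hydraulic gradient i = (330.82 − 327.52) / 320 = 3.3 / 320 = 0.01031.
From Q = K·A·i, K = Q / (A·i) = 2350 / (1930 × 0.01031) = 118.1 m/day.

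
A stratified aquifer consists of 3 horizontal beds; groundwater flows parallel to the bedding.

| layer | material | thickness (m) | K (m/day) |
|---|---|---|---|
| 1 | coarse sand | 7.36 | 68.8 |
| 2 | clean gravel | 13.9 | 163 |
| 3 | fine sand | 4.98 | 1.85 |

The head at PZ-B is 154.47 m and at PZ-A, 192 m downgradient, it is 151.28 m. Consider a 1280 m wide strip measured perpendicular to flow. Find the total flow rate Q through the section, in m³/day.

Flow is parallel to layering, so each bed carries its own Darcy discharge and the transmissivities add.
Σ(K_i·b_i) = 68.8×7.36 + 163×13.9 + 1.85×4.98 = 2781 m²/day.
Hydraulic gradient i = (154.47 − 151.28) / 192 = 3.19 / 192 = 0.01661.
Q = Σ(K_i·b_i) · W · i = 2781 × 1280 × 0.01661 = 59149 m³/day.

59100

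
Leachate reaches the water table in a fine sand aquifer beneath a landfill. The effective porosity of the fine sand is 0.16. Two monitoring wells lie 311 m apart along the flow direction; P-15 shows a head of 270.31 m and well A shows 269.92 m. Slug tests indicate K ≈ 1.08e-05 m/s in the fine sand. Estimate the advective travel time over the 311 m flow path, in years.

Convert K: 1.08e-05 m/s × 86400 = 0.9331 m/day.
Hydraulic gradient i = (270.31 − 269.92) / 311 = 0.39 / 311 = 0.001254.
Darcy flux q = K · i = 0.9331 × 0.001254 = 0.001170 m/day.
Seepage velocity v = q / n_e = 0.001170 / 0.16 = 0.007313 m/day.
Travel time t = L / v = 311 / 0.007313 = 42524 days = 116.4 years.

116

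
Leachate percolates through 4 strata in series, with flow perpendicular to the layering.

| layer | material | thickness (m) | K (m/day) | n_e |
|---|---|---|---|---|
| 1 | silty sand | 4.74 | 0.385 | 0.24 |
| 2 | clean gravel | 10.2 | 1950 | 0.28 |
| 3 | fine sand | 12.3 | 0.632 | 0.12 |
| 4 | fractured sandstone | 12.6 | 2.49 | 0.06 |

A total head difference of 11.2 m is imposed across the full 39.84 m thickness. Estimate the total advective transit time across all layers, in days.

20.5

With flow normal to the layers, continuity requires the same specific discharge q through every layer.
Σ(b_i/K_i) = 4.74/0.385 + 10.2/1950 + 12.3/0.632 + 12.6/2.49 = 36.84 d.
q = Δh / Σ(b_i/K_i) = 11.2 / 36.84 = 0.3040 m/day.
In each layer the seepage velocity is v_i = q/n_i, so the layer transit time is t_i = b_i·n_i / q:
  layer 1 (silty sand): t_1 = 4.74 × 0.24 / 0.3040 = 3.742 d
  layer 2 (clean gravel): t_2 = 10.2 × 0.28 / 0.3040 = 9.394 d
  layer 3 (fine sand): t_3 = 12.3 × 0.12 / 0.3040 = 4.855 d
  layer 4 (fractured sandstone): t_4 = 12.6 × 0.06 / 0.3040 = 2.487 d
Total t = Σ t_i = 20.48 days.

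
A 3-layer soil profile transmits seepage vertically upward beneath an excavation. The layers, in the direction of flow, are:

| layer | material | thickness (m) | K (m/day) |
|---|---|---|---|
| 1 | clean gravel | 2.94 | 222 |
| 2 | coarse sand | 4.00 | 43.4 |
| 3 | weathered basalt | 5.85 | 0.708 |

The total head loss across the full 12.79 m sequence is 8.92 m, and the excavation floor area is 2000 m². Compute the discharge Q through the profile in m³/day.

Flow is perpendicular to layering, so the layers act in series and the equivalent K is the thickness-weighted harmonic mean.
Total thickness L = 2.94 + 4.00 + 5.85 = 12.79 m.
Σ(b_i/K_i) = 2.94/222 + 4.00/43.4 + 5.85/0.708 = 8.368 d.
K_eq = L / Σ(b_i/K_i) = 12.79 / 8.368 = 1.528 m/day.
Q = K_eq · A · (Δh/L) = 1.528 × 2000 × (8.92/12.79) = 2132 m³/day.

2130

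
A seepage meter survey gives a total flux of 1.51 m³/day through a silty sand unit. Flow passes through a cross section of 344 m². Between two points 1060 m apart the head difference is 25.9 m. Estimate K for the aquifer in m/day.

0.180

Hydraulic gradient i = Δh / L = 25.9 / 1060 = 0.02443.
From Q = K·A·i, K = Q / (A·i) = 1.51 / (344.0 × 0.02443) = 0.1796 m/day.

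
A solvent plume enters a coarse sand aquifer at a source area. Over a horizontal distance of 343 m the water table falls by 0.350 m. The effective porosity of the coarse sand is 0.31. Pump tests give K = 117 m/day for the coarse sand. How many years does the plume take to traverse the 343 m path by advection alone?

Hydraulic gradient i = Δh / L = 0.350 / 343 = 0.001020.
Darcy flux q = K · i = 117.0 × 0.001020 = 0.1194 m/day.
Seepage velocity v = q / n_e = 0.1194 / 0.31 = 0.3851 m/day.
Travel time t = L / v = 343 / 0.3851 = 890.6 days = 2.438 years.

2.44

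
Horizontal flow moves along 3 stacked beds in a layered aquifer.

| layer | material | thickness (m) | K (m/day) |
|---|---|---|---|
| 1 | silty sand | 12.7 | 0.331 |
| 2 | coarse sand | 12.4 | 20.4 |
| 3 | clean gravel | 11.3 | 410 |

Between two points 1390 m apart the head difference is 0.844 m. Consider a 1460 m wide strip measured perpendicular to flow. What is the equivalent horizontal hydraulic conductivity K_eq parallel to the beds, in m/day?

134

Flow is parallel to layering, so each bed carries its own Darcy discharge and the transmissivities add.
Σ(K_i·b_i) = 0.331×12.7 + 20.4×12.4 + 410×11.3 = 4890 m²/day.
Total thickness b = 36.40 m, so K_eq = Σ(K_i·b_i)/b = 134.3 m/day.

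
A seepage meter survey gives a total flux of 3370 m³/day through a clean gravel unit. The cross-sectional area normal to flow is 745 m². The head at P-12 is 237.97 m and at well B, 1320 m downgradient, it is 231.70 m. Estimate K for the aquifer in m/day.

Hydraulic gradient i = (237.97 − 231.70) / 1320 = 6.27 / 1320 = 0.004750.
From Q = K·A·i, K = Q / (A·i) = 3370 / (745.0 × 0.004750) = 952.3 m/day.

952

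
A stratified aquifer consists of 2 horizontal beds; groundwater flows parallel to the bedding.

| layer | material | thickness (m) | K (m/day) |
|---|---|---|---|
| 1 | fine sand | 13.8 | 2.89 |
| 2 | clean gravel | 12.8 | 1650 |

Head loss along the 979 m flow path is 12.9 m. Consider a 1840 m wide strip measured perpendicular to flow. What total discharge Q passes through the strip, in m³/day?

Flow is parallel to layering, so each bed carries its own Darcy discharge and the transmissivities add.
Σ(K_i·b_i) = 2.89×13.8 + 1650×12.8 = 21160 m²/day.
Hydraulic gradient i = Δh / L = 12.9 / 979 = 0.01318.
Q = Σ(K_i·b_i) · W · i = 21160 × 1840 × 0.01318 = 5.130e+05 m³/day.

513000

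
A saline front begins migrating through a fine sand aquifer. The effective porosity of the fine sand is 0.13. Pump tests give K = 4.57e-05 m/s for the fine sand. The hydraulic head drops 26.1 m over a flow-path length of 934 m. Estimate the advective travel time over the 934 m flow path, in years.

3.01

Convert K: 4.57e-05 m/s × 86400 = 3.948 m/day.
Hydraulic gradient i = Δh / L = 26.1 / 934 = 0.02794.
Darcy flux q = K · i = 3.948 × 0.02794 = 0.1103 m/day.
Seepage velocity v = q / n_e = 0.1103 / 0.13 = 0.8488 m/day.
Travel time t = L / v = 934 / 0.8488 = 1100 days = 3.013 years.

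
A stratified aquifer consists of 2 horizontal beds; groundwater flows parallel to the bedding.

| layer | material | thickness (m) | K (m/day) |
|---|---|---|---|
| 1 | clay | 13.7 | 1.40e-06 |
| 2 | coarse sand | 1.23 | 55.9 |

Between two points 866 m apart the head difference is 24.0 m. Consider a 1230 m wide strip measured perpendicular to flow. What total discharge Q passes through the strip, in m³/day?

Flow is parallel to layering, so each bed carries its own Darcy discharge and the transmissivities add.
Σ(K_i·b_i) = 1.40e-06×13.7 + 55.9×1.23 = 68.76 m²/day.
Hydraulic gradient i = Δh / L = 24.0 / 866 = 0.02771.
Q = Σ(K_i·b_i) · W · i = 68.76 × 1230 × 0.02771 = 2344 m³/day.

2340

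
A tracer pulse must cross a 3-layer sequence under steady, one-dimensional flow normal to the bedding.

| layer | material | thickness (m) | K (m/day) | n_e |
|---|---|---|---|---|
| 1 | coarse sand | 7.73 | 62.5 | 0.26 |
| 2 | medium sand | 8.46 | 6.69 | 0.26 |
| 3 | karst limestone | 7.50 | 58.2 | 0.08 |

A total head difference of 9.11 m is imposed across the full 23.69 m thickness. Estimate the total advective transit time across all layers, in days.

With flow normal to the layers, continuity requires the same specific discharge q through every layer.
Σ(b_i/K_i) = 7.73/62.5 + 8.46/6.69 + 7.50/58.2 = 1.517 d.
q = Δh / Σ(b_i/K_i) = 9.11 / 1.517 = 6.005 m/day.
In each layer the seepage velocity is v_i = q/n_i, so the layer transit time is t_i = b_i·n_i / q:
  layer 1 (coarse sand): t_1 = 7.73 × 0.26 / 6.005 = 0.3347 d
  layer 2 (medium sand): t_2 = 8.46 × 0.26 / 6.005 = 0.3663 d
  layer 3 (karst limestone): t_3 = 7.50 × 0.08 / 6.005 = 0.09992 d
Total t = Σ t_i = 0.8009 days.

0.801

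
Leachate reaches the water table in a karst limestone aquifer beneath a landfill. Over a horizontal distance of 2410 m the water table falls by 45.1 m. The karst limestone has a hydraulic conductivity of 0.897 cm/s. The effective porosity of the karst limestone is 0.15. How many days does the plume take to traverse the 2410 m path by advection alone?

Convert K: 0.897 cm/s × 864 = 775.0 m/day.
Hydraulic gradient i = Δh / L = 45.1 / 2410 = 0.01871.
Darcy flux q = K · i = 775.0 × 0.01871 = 14.50 m/day.
Seepage velocity v = q / n_e = 14.50 / 0.15 = 96.69 m/day.
Travel time t = L / v = 2410 / 96.69 = 24.93 days.

24.9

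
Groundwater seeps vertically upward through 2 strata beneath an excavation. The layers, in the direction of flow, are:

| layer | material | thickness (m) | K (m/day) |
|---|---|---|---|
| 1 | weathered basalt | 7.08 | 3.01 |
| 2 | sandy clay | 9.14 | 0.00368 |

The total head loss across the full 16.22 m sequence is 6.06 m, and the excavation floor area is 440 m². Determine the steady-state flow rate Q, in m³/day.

1.07

Flow is perpendicular to layering, so the layers act in series and the equivalent K is the thickness-weighted harmonic mean.
Total thickness L = 7.08 + 9.14 = 16.22 m.
Σ(b_i/K_i) = 7.08/3.01 + 9.14/0.00368 = 2486 d.
K_eq = L / Σ(b_i/K_i) = 16.22 / 2486 = 0.006524 m/day.
Q = K_eq · A · (Δh/L) = 0.006524 × 440 × (6.06/16.22) = 1.073 m³/day.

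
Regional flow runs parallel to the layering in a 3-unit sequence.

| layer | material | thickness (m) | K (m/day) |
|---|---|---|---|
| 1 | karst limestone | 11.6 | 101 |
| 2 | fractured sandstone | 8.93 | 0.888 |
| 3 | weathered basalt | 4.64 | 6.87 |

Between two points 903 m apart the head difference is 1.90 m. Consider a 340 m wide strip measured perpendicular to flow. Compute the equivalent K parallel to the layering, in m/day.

Flow is parallel to layering, so each bed carries its own Darcy discharge and the transmissivities add.
Σ(K_i·b_i) = 101×11.6 + 0.888×8.93 + 6.87×4.64 = 1211 m²/day.
Total thickness b = 25.17 m, so K_eq = Σ(K_i·b_i)/b = 48.13 m/day.

48.1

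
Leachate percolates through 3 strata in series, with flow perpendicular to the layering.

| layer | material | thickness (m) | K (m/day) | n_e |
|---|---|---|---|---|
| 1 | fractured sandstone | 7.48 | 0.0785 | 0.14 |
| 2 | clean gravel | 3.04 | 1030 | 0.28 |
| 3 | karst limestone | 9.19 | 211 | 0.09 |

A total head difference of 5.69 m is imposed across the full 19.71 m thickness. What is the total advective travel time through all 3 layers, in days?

45.7

With flow normal to the layers, continuity requires the same specific discharge q through every layer.
Σ(b_i/K_i) = 7.48/0.0785 + 3.04/1030 + 9.19/211 = 95.33 d.
q = Δh / Σ(b_i/K_i) = 5.69 / 95.33 = 0.05969 m/day.
In each layer the seepage velocity is v_i = q/n_i, so the layer transit time is t_i = b_i·n_i / q:
  layer 1 (fractured sandstone): t_1 = 7.48 × 0.14 / 0.05969 = 17.55 d
  layer 2 (clean gravel): t_2 = 3.04 × 0.28 / 0.05969 = 14.26 d
  layer 3 (karst limestone): t_3 = 9.19 × 0.09 / 0.05969 = 13.86 d
Total t = Σ t_i = 45.66 days.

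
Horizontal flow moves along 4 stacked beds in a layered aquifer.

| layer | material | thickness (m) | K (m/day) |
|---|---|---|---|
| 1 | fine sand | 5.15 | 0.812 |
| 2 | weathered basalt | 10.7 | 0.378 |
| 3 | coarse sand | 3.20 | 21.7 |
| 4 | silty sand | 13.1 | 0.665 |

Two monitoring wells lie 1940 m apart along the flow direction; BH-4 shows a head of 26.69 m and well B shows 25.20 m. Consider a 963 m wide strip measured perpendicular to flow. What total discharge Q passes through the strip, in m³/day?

Flow is parallel to layering, so each bed carries its own Darcy discharge and the transmissivities add.
Σ(K_i·b_i) = 0.812×5.15 + 0.378×10.7 + 21.7×3.20 + 0.665×13.1 = 86.38 m²/day.
Hydraulic gradient i = (26.69 − 25.20) / 1940 = 1.49 / 1940 = 0.0007680.
Q = Σ(K_i·b_i) · W · i = 86.38 × 963 × 0.0007680 = 63.89 m³/day.

63.9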